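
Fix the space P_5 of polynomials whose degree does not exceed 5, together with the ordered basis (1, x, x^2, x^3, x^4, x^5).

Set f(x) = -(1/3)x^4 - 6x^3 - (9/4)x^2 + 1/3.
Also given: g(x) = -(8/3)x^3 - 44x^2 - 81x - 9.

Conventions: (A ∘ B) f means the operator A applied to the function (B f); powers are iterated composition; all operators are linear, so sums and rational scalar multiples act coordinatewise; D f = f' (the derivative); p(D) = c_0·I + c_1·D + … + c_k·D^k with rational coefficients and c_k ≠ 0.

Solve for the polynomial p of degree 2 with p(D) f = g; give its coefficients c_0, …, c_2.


D^0 f = -(1/3)x^4 - 6x^3 - (9/4)x^2 + 1/3
D^1 f = -(4/3)x^3 - 18x^2 - (9/2)x
D^2 f = -4x^2 - 36x - 9/2
matching coefficients of g against c_0 f + c_1 Df + … from the top degree down determines the c_i
solution: c_0 = 0, c_1 = 2, c_2 = 2

c_0 = 0, c_1 = 2, c_2 = 2


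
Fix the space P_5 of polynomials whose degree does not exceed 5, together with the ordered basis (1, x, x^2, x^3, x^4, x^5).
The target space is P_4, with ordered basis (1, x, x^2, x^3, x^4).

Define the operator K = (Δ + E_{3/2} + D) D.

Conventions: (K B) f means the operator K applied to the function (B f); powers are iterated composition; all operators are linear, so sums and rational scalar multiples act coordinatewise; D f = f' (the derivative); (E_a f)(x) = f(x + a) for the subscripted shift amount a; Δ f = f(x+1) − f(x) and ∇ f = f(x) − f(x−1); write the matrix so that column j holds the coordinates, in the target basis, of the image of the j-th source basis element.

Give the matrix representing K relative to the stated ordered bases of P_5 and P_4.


image of 1: 0
image of x: 1
image of x^2: 2x + 7
image of x^3: 3x^2 + 21x + 39/4
image of x^4: 4x^3 + 42x^2 + 39x + 35/2
image of x^5: 5x^4 + 70x^3 + (195/2)x^2 + (175/2)x + 485/16
each image's coordinates form column j of the matrix

the matrix is [[0, 1, 7, 39/4, 35/2, 485/16]; [0, 0, 2, 21, 39, 175/2]; [0, 0, 0, 3, 42, 195/2]; [0, 0, 0, 0, 4, 70]; [0, 0, 0, 0, 0, 5]] (rows listed top to bottom)


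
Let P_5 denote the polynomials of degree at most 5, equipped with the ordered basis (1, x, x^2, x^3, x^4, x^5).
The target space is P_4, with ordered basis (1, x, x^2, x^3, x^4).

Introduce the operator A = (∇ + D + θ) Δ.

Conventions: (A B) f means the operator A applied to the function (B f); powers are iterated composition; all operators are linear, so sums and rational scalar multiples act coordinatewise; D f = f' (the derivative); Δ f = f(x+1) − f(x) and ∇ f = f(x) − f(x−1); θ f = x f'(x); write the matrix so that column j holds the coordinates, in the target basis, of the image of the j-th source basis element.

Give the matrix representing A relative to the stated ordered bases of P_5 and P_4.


the matrix is [[0, 0, 4, 3, 6, 5]; [0, 0, 2, 15, 16, 35]; [0, 0, 0, 6, 36, 50]; [0, 0, 0, 0, 12, 70]; [0, 0, 0, 0, 0, 20]] (rows listed top to bottom)

image of 1: 0
image of x: 0
image of x^2: 2x + 4
image of x^3: 6x^2 + 15x + 3
image of x^4: 12x^3 + 36x^2 + 16x + 6
image of x^5: 20x^4 + 70x^3 + 50x^2 + 35x + 5
each image's coordinates form column j of the matrix


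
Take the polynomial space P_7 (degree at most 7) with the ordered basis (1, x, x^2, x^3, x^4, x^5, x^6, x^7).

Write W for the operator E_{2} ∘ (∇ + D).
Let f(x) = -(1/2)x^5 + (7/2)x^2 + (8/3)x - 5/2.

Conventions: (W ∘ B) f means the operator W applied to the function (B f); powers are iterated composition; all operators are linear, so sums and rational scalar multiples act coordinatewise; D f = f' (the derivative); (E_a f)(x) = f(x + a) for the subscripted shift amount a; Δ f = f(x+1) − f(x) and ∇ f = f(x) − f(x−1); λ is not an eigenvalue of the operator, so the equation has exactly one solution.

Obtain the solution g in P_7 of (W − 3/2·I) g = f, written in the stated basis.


the image equals g(x) = (1/3)x^5 + (20/9)x^4 + (740/27)x^3 + (5717/27)x^2 + (90022/81)x + 707881/243

write g with unknown coordinates in the stated basis and equate coefficients in (W − 3/2·I) g = f
solving from the highest basis element down gives g = (1/3)x^5 + (20/9)x^4 + (740/27)x^3 + (5717/27)x^2 + (90022/81)x + 707881/243
check: W g = (10/3)x^4 + (370/9)x^3 + (2890/9)x^2 + (45083/27)x + 353738/81
so W g − 3/2·g = -(1/2)x^5 + (7/2)x^2 + (8/3)x - 5/2 = f ✓


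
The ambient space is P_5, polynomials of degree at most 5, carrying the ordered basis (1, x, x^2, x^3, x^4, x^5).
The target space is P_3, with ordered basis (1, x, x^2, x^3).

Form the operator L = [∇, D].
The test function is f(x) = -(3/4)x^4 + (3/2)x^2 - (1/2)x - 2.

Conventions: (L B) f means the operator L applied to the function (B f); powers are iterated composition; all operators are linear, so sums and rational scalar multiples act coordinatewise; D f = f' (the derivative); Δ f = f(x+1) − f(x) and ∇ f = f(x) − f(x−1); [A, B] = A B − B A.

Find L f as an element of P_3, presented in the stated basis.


g(x) = 0

D f = -3x^3 + 3x - 1/2
∇ D f = -9x^2 + 9x
∇ f = -3x^3 + (9/2)x^2 - 5/4
D ∇ f = -9x^2 + 9x
[∇, D] f = 0


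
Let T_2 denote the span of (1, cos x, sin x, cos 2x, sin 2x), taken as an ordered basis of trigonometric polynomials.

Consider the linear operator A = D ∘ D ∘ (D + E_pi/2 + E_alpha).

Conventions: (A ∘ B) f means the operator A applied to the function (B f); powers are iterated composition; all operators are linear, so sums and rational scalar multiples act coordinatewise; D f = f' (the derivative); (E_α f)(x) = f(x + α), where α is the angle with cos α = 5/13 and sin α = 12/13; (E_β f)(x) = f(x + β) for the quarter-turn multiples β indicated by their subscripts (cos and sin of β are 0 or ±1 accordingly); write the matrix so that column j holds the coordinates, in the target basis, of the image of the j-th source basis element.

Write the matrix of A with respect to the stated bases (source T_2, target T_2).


image of 1: 0
image of cos x: -(5/13)cos x + (38/13)sin x
image of sin x: -(38/13)cos x - (5/13)sin x
image of cos 2x: (1152/169)cos 2x + (1832/169)sin 2x
image of sin 2x: -(1832/169)cos 2x + (1152/169)sin 2x
each image's coordinates form column j of the matrix

the matrix is [[0, 0, 0, 0, 0]; [0, -5/13, -38/13, 0, 0]; [0, 38/13, -5/13, 0, 0]; [0, 0, 0, 1152/169, -1832/169]; [0, 0, 0, 1832/169, 1152/169]] (rows listed top to bottom)


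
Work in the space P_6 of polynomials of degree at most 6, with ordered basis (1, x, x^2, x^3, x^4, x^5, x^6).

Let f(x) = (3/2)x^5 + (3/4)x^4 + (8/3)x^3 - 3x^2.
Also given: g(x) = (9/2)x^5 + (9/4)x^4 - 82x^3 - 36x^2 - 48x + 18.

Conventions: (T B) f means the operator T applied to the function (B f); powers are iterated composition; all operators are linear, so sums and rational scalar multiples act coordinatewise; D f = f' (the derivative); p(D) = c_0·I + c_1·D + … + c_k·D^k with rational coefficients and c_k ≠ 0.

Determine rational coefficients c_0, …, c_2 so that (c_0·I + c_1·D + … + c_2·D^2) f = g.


D^0 f = (3/2)x^5 + (3/4)x^4 + (8/3)x^3 - 3x^2
D^1 f = (15/2)x^4 + 3x^3 + 8x^2 - 6x
D^2 f = 30x^3 + 9x^2 + 16x - 6
matching coefficients of g against c_0 f + c_1 Df + … from the top degree down determines the c_i
solution: c_0 = 3, c_1 = 0, c_2 = -3

c_0 = 3, c_1 = 0, c_2 = -3


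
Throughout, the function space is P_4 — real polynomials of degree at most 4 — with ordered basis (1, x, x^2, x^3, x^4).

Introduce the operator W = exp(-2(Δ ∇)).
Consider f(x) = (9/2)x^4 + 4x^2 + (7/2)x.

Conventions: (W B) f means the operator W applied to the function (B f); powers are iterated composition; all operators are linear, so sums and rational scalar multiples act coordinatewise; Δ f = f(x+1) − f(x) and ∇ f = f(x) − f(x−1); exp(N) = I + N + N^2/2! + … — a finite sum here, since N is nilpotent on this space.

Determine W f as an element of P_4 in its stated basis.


g(x) = (9/2)x^4 - 104x^2 + (7/2)x + 182

order-1 term: -108x^2 - 34
order-2 term: 216
the series for exp(-2(Δ ∇)) f terminates at order 2
exp(-2(Δ ∇)) f = (9/2)x^4 - 104x^2 + (7/2)x + 182


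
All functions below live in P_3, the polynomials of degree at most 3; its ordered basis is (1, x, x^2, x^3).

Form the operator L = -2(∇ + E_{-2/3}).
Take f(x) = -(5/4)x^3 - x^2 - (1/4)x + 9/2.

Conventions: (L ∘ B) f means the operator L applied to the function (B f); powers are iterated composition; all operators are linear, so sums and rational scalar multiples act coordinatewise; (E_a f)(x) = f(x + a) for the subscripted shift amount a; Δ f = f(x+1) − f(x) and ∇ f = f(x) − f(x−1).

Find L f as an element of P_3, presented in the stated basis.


∇ f = -(15/4)x^2 + (7/4)x - 1/2
E_{-2/3} f = -(5/4)x^3 + (3/2)x^2 - (7/12)x + 124/27
(∇ + E_{-2/3}) f = -(5/4)x^3 - (9/4)x^2 + (7/6)x + 221/54
(-2(∇ + E_{-2/3})) f = (5/2)x^3 + (9/2)x^2 - (7/3)x - 221/27

the image equals g(x) = (5/2)x^3 + (9/2)x^2 - (7/3)x - 221/27


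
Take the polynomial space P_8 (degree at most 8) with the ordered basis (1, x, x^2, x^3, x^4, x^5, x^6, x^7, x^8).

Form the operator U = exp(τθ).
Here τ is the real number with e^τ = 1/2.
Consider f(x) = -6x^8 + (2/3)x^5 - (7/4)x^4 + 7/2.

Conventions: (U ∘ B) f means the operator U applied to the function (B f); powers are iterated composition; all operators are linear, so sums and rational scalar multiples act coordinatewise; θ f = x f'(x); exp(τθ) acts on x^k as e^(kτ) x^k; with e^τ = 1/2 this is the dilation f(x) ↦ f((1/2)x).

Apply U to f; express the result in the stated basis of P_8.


g(x) = -(3/128)x^8 + (1/48)x^5 - (7/64)x^4 + 7/2

exp(τθ) x^k = e^(kτ) x^k; with e^τ = 1/2 this sends x^k to (1/2)^k x^k
x^4 ↦ 1/16 x^4
x^5 ↦ 1/32 x^5
x^8 ↦ 1/256 x^8
applying this coordinatewise to f: exp(τθ) f = -(3/128)x^8 + (1/48)x^5 - (7/64)x^4 + 7/2


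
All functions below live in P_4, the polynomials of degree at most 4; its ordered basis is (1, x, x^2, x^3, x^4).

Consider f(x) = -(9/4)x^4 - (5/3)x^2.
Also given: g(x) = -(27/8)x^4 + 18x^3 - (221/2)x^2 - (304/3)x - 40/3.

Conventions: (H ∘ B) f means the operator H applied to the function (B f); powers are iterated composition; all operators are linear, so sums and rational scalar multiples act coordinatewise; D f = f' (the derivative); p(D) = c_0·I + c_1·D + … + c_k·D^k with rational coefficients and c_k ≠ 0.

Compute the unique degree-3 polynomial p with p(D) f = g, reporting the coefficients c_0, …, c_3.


D^0 f = -(9/4)x^4 - (5/3)x^2
D^1 f = -9x^3 - (10/3)x
D^2 f = -27x^2 - 10/3
D^3 f = -54x
matching coefficients of g against c_0 f + c_1 Df + … from the top degree down determines the c_i
solution: c_0 = 3/2, c_1 = -2, c_2 = 4, c_3 = 2

p(D) = (3/2)·I − 2·D + 4·D^2 + 2·D^3, i.e. c_0 = 3/2, c_1 = -2, c_2 = 4, c_3 = 2


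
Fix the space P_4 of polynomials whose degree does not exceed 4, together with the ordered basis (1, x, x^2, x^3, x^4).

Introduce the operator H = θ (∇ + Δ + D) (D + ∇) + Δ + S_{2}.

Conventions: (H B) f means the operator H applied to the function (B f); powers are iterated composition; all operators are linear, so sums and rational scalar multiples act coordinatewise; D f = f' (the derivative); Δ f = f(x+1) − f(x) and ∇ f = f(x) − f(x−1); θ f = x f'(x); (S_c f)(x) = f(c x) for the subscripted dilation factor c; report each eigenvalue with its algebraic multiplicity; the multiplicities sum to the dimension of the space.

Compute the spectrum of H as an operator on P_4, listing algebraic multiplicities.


λ = 1 (multiplicity 1), λ = 2 (multiplicity 1), λ = 4 (multiplicity 1), λ = 8 (multiplicity 1), λ = 16 (multiplicity 1)

image of 1: 1
image of x: 2x + 1
image of x^2: 4x^2 + 2x + 1
image of x^3: 8x^3 + 3x^2 + 39x + 1
image of x^4: 16x^4 + 4x^3 + 150x^2 - 32x + 1
the matrix is upper triangular; its diagonal is (1, 2, 4, 8, 16)
for a triangular matrix the eigenvalues are the diagonal entries, with algebraic multiplicity their repetition count


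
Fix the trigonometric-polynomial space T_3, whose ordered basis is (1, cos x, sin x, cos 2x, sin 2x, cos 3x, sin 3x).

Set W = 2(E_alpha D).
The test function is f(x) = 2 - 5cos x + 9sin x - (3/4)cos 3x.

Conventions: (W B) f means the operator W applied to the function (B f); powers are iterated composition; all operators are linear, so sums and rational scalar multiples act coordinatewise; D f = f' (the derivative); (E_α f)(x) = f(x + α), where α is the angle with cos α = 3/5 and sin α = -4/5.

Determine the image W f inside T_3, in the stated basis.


D f = 9cos x + 5sin x + (9/4)sin 3x
E_alpha D f = (7/5)cos x + (51/5)sin x - (99/125)cos 3x - (1053/500)sin 3x
(2(E_alpha D)) f = (14/5)cos x + (102/5)sin x - (198/125)cos 3x - (1053/250)sin 3x

the image equals g(x) = (14/5)cos x + (102/5)sin x - (198/125)cos 3x - (1053/250)sin 3x


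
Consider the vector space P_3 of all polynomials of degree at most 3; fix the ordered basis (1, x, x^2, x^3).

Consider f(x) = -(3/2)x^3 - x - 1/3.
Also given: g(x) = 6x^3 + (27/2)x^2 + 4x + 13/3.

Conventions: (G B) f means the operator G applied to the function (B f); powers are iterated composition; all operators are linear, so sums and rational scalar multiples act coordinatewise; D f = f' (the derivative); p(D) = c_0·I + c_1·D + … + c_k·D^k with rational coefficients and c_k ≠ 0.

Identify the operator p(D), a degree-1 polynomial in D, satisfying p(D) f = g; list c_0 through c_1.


D^0 f = -(3/2)x^3 - x - 1/3
D^1 f = -(9/2)x^2 - 1
matching coefficients of g against c_0 f + c_1 Df + … from the top degree down determines the c_i
solution: c_0 = -4, c_1 = -3

p(D) = -4·I − 3·D, i.e. c_0 = -4, c_1 = -3


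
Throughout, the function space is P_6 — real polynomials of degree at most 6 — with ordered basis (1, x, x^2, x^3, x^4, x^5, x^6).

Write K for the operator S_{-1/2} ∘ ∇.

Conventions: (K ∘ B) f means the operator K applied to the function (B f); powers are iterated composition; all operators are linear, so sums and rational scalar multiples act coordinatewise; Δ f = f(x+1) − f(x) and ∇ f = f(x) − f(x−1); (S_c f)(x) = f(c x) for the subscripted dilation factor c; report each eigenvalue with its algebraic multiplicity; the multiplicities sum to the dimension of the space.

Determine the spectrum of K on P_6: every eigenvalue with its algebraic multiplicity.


image of 1: 0
image of x: 1
image of x^2: -x - 1
image of x^3: (3/4)x^2 + (3/2)x + 1
image of x^4: -(1/2)x^3 - (3/2)x^2 - 2x - 1
image of x^5: (5/16)x^4 + (5/4)x^3 + (5/2)x^2 + (5/2)x + 1
image of x^6: -(3/16)x^5 - (15/16)x^4 - (5/2)x^3 - (15/4)x^2 - 3x - 1
the matrix is upper triangular; its diagonal is (0, 0, 0, 0, 0, 0, 0)
for a triangular matrix the eigenvalues are the diagonal entries, with algebraic multiplicity their repetition count

λ = 0 (multiplicity 7)


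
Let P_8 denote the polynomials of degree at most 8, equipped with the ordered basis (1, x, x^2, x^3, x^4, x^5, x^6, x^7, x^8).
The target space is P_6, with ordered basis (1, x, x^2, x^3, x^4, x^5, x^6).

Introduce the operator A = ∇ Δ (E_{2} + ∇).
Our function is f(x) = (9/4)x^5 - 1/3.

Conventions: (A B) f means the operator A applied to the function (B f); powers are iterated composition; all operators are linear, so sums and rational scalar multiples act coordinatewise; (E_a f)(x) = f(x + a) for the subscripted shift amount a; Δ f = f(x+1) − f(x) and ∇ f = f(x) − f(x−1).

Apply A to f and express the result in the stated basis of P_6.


the result is g(x) = 45x^3 + 405x^2 + (855/2)x + 945/2

E_{2} f = (9/4)x^5 + (45/2)x^4 + 90x^3 + 180x^2 + 180x + 215/3
∇ f = (45/4)x^4 - (45/2)x^3 + (45/2)x^2 - (45/4)x + 9/4
(E_{2} + ∇) f = (9/4)x^5 + (135/4)x^4 + (135/2)x^3 + (405/2)x^2 + (675/4)x + 887/12
Δ (E_{2} + ∇) f = (45/4)x^4 + (315/2)x^3 + (855/2)x^2 + (3015/4)x + 1899/4
∇ Δ (E_{2} + ∇) f = 45x^3 + 405x^2 + (855/2)x + 945/2


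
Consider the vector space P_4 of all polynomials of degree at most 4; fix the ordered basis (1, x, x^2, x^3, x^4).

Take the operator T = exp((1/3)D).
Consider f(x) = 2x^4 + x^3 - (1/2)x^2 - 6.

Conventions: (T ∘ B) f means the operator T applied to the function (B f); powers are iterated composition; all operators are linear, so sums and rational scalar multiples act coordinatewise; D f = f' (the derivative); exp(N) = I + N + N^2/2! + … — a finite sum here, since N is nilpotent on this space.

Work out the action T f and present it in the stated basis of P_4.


order-1 term: (8/3)x^3 + x^2 - (1/3)x
order-2 term: (4/3)x^2 + (1/3)x - 1/18
order-3 term: (8/27)x + 1/27
order-4 term: 2/81
the series for exp((1/3)D) f terminates at order 4
exp((1/3)D) f = 2x^4 + (11/3)x^3 + (11/6)x^2 + (8/27)x - 971/162

the result is g(x) = 2x^4 + (11/3)x^3 + (11/6)x^2 + (8/27)x - 971/162


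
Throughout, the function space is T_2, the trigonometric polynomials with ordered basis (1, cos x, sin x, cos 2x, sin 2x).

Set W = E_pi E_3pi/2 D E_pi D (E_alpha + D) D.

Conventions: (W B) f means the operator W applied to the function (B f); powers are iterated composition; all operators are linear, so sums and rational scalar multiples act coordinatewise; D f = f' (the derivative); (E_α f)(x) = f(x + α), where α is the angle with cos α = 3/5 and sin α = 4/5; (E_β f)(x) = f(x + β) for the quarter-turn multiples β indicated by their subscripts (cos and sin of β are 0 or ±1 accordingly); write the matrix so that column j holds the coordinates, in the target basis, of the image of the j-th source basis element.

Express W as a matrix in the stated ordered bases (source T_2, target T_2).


image of 1: 0
image of cos x: -(3/5)cos x + (9/5)sin x
image of sin x: -(9/5)cos x - (3/5)sin x
image of cos 2x: -(592/25)cos 2x + (56/25)sin 2x
image of sin 2x: -(56/25)cos 2x - (592/25)sin 2x
each image's coordinates form column j of the matrix

the matrix is [[0, 0, 0, 0, 0]; [0, -3/5, -9/5, 0, 0]; [0, 9/5, -3/5, 0, 0]; [0, 0, 0, -592/25, -56/25]; [0, 0, 0, 56/25, -592/25]] (rows listed top to bottom)


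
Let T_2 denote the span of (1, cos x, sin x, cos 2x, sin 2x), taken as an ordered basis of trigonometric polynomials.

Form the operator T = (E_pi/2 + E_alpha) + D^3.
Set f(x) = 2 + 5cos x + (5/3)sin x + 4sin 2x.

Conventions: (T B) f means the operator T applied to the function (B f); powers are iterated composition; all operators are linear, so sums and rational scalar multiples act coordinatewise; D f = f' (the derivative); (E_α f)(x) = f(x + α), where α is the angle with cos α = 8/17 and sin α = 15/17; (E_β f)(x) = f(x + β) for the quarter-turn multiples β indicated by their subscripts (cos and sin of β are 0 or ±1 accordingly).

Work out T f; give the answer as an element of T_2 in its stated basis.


E_pi/2 f = 2 + (5/3)cos x - 5sin x - 4sin 2x
E_alpha f = 2 + (65/17)cos x - (185/51)sin x + (960/289)cos 2x - (644/289)sin 2x
(E_pi/2 + E_alpha) f = 4 + (280/51)cos x - (440/51)sin x + (960/289)cos 2x - (1800/289)sin 2x
D f = (5/3)cos x - 5sin x + 8cos 2x
D D f = -5cos x - (5/3)sin x - 16sin 2x
D D D f = -(5/3)cos x + 5sin x - 32cos 2x
((E_pi/2 + E_alpha) + D^3) f = 4 + (65/17)cos x - (185/51)sin x - (8288/289)cos 2x - (1800/289)sin 2x

g(x) = 4 + (65/17)cos x - (185/51)sin x - (8288/289)cos 2x - (1800/289)sin 2x


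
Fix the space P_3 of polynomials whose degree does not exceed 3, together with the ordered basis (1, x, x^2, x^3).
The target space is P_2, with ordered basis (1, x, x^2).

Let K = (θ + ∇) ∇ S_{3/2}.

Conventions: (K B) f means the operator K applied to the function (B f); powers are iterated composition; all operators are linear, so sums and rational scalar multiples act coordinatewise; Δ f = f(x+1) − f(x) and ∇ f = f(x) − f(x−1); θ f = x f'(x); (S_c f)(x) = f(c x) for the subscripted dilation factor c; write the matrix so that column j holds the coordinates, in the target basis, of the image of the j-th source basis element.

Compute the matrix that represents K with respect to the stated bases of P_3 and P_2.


the matrix is [[0, 0, 9/2, -81/4]; [0, 0, 9/2, 81/8]; [0, 0, 0, 81/4]] (rows listed top to bottom)

image of 1: 0
image of x: 0
image of x^2: (9/2)x + 9/2
image of x^3: (81/4)x^2 + (81/8)x - 81/4
each image's coordinates form column j of the matrix


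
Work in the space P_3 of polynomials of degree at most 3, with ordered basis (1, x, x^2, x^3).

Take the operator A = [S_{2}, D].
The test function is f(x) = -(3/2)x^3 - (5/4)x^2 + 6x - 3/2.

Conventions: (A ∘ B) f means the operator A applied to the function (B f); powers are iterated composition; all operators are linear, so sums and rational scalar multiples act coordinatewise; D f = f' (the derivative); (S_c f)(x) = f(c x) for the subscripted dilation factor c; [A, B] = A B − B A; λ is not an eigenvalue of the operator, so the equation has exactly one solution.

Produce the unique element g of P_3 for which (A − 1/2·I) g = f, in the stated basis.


write g with unknown coordinates in the stated basis and equate coefficients in (A − 1/2·I) g = f
solving from the highest basis element down gives g = 3x^3 - (139/2)x^2 + 544x - 1085
check: A g = -36x^2 + 278x - 544
so A g − 1/2·g = -(3/2)x^3 - (5/4)x^2 + 6x - 3/2 = f ✓

the image equals g(x) = 3x^3 - (139/2)x^2 + 544x - 1085


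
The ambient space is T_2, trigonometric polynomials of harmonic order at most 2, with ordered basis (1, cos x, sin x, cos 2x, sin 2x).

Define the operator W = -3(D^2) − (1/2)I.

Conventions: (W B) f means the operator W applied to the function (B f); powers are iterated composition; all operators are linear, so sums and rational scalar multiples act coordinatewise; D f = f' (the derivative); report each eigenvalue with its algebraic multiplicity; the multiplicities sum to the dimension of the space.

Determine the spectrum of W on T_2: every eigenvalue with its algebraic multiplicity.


image of 1: -1/2
image of cos x: (5/2)cos x
image of sin x: (5/2)sin x
image of cos 2x: (23/2)cos 2x
image of sin 2x: (23/2)sin 2x
the matrix is diagonal; its diagonal is (-1/2, 5/2, 5/2, 23/2, 23/2)
for a triangular matrix the eigenvalues are the diagonal entries, with algebraic multiplicity their repetition count

λ = -1/2 (multiplicity 1), λ = 5/2 (multiplicity 2), λ = 23/2 (multiplicity 2)


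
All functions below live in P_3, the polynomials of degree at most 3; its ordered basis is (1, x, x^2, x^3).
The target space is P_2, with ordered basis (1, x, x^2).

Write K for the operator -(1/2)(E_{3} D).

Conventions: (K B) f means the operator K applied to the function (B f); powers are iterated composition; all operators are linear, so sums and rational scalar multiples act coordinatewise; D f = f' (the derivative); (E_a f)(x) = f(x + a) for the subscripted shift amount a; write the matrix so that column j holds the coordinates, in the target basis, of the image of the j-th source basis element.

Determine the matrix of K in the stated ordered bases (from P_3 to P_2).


the matrix is [[0, -1/2, -3, -27/2]; [0, 0, -1, -9]; [0, 0, 0, -3/2]] (rows listed top to bottom)

image of 1: 0
image of x: -1/2
image of x^2: -x - 3
image of x^3: -(3/2)x^2 - 9x - 27/2
each image's coordinates form column j of the matrix


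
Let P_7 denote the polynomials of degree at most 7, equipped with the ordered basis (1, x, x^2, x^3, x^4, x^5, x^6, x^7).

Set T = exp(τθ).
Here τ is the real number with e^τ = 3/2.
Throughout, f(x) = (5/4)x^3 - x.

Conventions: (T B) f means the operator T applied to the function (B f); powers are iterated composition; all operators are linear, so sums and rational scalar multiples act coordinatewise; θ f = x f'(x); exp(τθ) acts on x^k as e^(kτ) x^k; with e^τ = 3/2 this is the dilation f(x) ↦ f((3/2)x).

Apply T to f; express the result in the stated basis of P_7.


the result is g(x) = (135/32)x^3 - (3/2)x

exp(τθ) x^k = e^(kτ) x^k; with e^τ = 3/2 this sends x^k to (3/2)^k x^k
x ↦ 3/2 x
x^3 ↦ 27/8 x^3
applying this coordinatewise to f: exp(τθ) f = (135/32)x^3 - (3/2)x


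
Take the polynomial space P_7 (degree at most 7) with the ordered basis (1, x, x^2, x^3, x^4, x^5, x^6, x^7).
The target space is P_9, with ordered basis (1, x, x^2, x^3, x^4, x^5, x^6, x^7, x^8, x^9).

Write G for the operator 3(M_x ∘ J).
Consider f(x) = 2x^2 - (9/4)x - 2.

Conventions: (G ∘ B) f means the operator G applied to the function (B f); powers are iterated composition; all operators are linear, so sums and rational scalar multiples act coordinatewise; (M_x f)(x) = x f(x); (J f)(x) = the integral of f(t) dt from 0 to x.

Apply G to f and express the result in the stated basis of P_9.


J f = (2/3)x^3 - (9/8)x^2 - 2x
M_x J f = (2/3)x^4 - (9/8)x^3 - 2x^2
(3(M_x ∘ J)) f = 2x^4 - (27/8)x^3 - 6x^2

g(x) = 2x^4 - (27/8)x^3 - 6x^2


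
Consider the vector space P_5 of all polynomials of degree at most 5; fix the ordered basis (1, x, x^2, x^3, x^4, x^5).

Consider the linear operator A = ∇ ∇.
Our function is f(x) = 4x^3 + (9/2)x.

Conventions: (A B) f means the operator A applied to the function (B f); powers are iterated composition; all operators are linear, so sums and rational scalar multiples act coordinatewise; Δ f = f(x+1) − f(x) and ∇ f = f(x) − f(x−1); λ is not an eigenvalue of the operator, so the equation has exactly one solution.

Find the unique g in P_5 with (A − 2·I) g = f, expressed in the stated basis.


the image equals g(x) = -2x^3 - (33/4)x + 6

write g with unknown coordinates in the stated basis and equate coefficients in (A − 2·I) g = f
solving from the highest basis element down gives g = -2x^3 - (33/4)x + 6
check: A g = -12x + 12
so A g − 2·g = 4x^3 + (9/2)x = f ✓


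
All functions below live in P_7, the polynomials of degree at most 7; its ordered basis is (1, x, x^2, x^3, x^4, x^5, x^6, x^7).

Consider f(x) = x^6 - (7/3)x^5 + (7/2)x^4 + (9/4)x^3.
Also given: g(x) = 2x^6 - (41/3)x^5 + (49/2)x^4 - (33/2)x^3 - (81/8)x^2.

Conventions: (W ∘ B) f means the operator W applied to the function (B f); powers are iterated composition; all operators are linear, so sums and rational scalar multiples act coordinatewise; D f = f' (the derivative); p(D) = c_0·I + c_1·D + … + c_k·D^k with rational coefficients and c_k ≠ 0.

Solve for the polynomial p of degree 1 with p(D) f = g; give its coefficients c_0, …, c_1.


p(D) = 2·I − (3/2)·D, i.e. c_0 = 2, c_1 = -3/2

D^0 f = x^6 - (7/3)x^5 + (7/2)x^4 + (9/4)x^3
D^1 f = 6x^5 - (35/3)x^4 + 14x^3 + (27/4)x^2
matching coefficients of g against c_0 f + c_1 Df + … from the top degree down determines the c_i
solution: c_0 = 2, c_1 = -3/2


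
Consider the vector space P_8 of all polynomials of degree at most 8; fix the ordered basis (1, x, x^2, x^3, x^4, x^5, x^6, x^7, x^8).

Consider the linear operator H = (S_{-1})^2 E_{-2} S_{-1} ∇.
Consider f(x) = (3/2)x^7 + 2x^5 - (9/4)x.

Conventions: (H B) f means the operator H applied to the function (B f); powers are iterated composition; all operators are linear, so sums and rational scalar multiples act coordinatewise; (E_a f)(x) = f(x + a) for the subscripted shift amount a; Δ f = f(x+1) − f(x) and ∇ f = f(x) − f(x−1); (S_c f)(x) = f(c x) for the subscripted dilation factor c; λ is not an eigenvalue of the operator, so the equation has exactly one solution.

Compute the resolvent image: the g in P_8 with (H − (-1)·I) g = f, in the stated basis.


write g with unknown coordinates in the stated basis and equate coefficients in (H − (-1)·I) g = f
solving from the highest basis element down gives g = (3/2)x^7 - (21/2)x^6 + (67/2)x^5 - (125/2)x^4 + (145/2)x^3 - (103/2)x^2 + (73/4)x - 5/4
check: H g = (21/2)x^6 - (63/2)x^5 + (125/2)x^4 - (145/2)x^3 + (103/2)x^2 - (41/2)x + 5/4
so H g − (-1)·g = (3/2)x^7 + 2x^5 - (9/4)x = f ✓

the image equals g(x) = (3/2)x^7 - (21/2)x^6 + (67/2)x^5 - (125/2)x^4 + (145/2)x^3 - (103/2)x^2 + (73/4)x - 5/4


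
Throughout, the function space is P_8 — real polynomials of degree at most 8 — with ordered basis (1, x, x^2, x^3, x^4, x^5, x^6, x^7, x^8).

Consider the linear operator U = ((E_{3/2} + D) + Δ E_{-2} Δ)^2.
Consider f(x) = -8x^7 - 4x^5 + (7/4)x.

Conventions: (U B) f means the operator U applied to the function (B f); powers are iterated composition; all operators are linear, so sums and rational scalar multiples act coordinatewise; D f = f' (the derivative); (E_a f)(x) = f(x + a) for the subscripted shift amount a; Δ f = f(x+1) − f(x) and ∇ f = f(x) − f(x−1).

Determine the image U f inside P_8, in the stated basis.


E_{3/2} f = -8x^7 - 84x^6 - 382x^5 - 975x^4 - (3015/2)x^3 - (5643/4)x^2 - (5899/8)x - 2631/16
D f = -56x^6 - 20x^4 + 7/4
(E_{3/2} + D) f = -8x^7 - 140x^6 - 382x^5 - 995x^4 - (3015/2)x^3 - (5643/4)x^2 - (5899/8)x - 2603/16
Δ f = -56x^6 - 168x^5 - 300x^4 - 320x^3 - 208x^2 - 76x - 41/4
E_{-2} Δ f = -56x^6 + 504x^5 - 1980x^4 + 4320x^3 - 5488x^2 + 3828x - 4553/4
Δ E_{-2} Δ f = -336x^5 + 1680x^4 - 4000x^3 + 5280x^2 - 3752x + 1128
((E_{3/2} + D) + Δ E_{-2} Δ) f = -8x^7 - 140x^6 - 718x^5 + 685x^4 - (11015/2)x^3 + (15477/4)x^2 - (35915/8)x + 15445/16
E_{3/2} ((E_{3/2} + D) + Δ E_{-2} Δ) f = -8x^7 - 224x^6 - 2356x^5 - 10370x^4 - 28420x^3 - (95613/2)x^2 - (184003/4)x - 154933/8
D ((E_{3/2} + D) + Δ E_{-2} Δ) f = -56x^6 - 840x^5 - 3590x^4 + 2740x^3 - (33045/2)x^2 + (15477/2)x - 35915/8
(E_{3/2} + D) ((E_{3/2} + D) + Δ E_{-2} Δ) f = -8x^7 - 280x^6 - 3196x^5 - 13960x^4 - 25680x^3 - 64329x^2 - (153049/4)x - 23856
Δ ((E_{3/2} + D) + Δ E_{-2} Δ) f = -56x^6 - 1008x^5 - 5970x^4 - 7520x^3 - (43721/2)x^2 - 10530x - 50469/8
E_{-2} Δ ((E_{3/2} + D) + Δ E_{-2} Δ) f = -56x^6 - 336x^5 + 750x^4 + 8880x^3 - (105641/2)x^2 + 107824x - 635029/8
Δ E_{-2} Δ ((E_{3/2} + D) + Δ E_{-2} Δ) f = -336x^5 - 2520x^4 - 1480x^3 + 26940x^2 - 78017x + 128483/2
((E_{3/2} + D) + Δ E_{-2} Δ) ((E_{3/2} + D) + Δ E_{-2} Δ) f = -8x^7 - 280x^6 - 3532x^5 - 16480x^4 - 27160x^3 - 37389x^2 - (465117/4)x + 80771/2

the result is g(x) = -8x^7 - 280x^6 - 3532x^5 - 16480x^4 - 27160x^3 - 37389x^2 - (465117/4)x + 80771/2


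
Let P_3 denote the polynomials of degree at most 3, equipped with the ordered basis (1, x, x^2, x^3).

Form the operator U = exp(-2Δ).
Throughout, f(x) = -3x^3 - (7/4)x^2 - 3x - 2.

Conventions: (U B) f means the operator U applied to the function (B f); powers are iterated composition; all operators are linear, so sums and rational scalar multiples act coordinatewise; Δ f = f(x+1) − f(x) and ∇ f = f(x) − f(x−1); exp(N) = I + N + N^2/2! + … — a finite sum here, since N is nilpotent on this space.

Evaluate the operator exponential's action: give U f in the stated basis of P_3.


the result is g(x) = -3x^3 + (65/4)x^2 - 14x - 11/2

order-1 term: 18x^2 + 25x + 31/2
order-2 term: -36x - 43
order-3 term: 24
the series for exp(-2Δ) f terminates at order 3
exp(-2Δ) f = -3x^3 + (65/4)x^2 - 14x - 11/2


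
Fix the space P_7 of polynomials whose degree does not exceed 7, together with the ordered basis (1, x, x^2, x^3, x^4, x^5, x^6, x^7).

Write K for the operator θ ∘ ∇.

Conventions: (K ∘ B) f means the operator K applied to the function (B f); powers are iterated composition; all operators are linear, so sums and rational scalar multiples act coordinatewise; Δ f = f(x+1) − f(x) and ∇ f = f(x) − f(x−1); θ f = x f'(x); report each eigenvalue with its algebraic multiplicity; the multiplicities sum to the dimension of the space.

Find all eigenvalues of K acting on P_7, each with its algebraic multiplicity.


λ = 0 (multiplicity 8)

image of 1: 0
image of x: 0
image of x^2: 2x
image of x^3: 6x^2 - 3x
image of x^4: 12x^3 - 12x^2 + 4x
image of x^5: 20x^4 - 30x^3 + 20x^2 - 5x
image of x^6: 30x^5 - 60x^4 + 60x^3 - 30x^2 + 6x
image of x^7: 42x^6 - 105x^5 + 140x^4 - 105x^3 + 42x^2 - 7x
the matrix is upper triangular; its diagonal is (0, 0, 0, 0, 0, 0, 0, 0)
for a triangular matrix the eigenvalues are the diagonal entries, with algebraic multiplicity their repetition count


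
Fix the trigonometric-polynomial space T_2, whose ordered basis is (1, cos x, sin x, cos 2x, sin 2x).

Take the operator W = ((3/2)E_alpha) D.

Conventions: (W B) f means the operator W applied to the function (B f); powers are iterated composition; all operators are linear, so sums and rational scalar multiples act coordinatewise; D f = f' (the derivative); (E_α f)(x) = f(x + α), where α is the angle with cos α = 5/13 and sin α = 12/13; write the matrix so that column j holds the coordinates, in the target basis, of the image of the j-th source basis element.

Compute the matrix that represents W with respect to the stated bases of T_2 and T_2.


the matrix is [[0, 0, 0, 0, 0]; [0, -18/13, 15/26, 0, 0]; [0, -15/26, -18/13, 0, 0]; [0, 0, 0, -360/169, -357/169]; [0, 0, 0, 357/169, -360/169]] (rows listed top to bottom)

image of 1: 0
image of cos x: -(18/13)cos x - (15/26)sin x
image of sin x: (15/26)cos x - (18/13)sin x
image of cos 2x: -(360/169)cos 2x + (357/169)sin 2x
image of sin 2x: -(357/169)cos 2x - (360/169)sin 2x
each image's coordinates form column j of the matrix


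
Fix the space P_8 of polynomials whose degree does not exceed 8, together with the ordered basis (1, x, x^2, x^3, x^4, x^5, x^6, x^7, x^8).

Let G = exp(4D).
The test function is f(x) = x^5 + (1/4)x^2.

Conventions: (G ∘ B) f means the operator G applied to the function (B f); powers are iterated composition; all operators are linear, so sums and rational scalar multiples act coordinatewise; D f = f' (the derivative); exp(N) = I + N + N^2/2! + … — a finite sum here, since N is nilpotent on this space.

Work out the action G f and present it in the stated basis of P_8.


order-1 term: 20x^4 + 2x
order-2 term: 160x^3 + 4
order-3 term: 640x^2
order-4 term: 1280x
order-5 term: 1024
the series for exp(4D) f terminates at order 5
exp(4D) f = x^5 + 20x^4 + 160x^3 + (2561/4)x^2 + 1282x + 1028

the result is g(x) = x^5 + 20x^4 + 160x^3 + (2561/4)x^2 + 1282x + 1028


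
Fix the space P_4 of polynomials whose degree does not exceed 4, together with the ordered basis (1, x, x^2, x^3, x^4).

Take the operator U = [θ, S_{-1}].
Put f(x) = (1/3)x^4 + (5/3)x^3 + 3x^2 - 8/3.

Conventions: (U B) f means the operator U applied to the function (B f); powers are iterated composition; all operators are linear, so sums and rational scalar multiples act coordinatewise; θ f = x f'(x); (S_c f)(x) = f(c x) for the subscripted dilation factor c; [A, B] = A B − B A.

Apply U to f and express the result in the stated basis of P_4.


the image equals g(x) = 0

S_{-1} f = (1/3)x^4 - (5/3)x^3 + 3x^2 - 8/3
θ S_{-1} f = (4/3)x^4 - 5x^3 + 6x^2
θ f = (4/3)x^4 + 5x^3 + 6x^2
S_{-1} θ f = (4/3)x^4 - 5x^3 + 6x^2
[θ, S_{-1}] f = 0


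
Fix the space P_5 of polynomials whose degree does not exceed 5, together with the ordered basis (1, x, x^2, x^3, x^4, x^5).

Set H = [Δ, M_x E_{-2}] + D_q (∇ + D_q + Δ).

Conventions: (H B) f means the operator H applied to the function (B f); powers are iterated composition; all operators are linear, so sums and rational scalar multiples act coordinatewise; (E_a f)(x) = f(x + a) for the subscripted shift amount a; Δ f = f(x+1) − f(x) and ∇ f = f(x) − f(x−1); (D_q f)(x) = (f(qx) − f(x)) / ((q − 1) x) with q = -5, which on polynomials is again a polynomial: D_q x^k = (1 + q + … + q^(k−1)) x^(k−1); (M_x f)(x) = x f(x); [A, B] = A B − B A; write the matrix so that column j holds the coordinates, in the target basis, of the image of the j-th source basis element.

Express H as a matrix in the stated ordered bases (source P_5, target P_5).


the matrix is [[1, -1, 1, -1, 9, -1]; [0, 1, -2, -105, -4, -75]; [0, 0, 1, -3, -2010, -10]; [0, 0, 0, 1, -4, -55214]; [0, 0, 0, 0, 1, -5]; [0, 0, 0, 0, 0, 1]] (rows listed top to bottom)

image of 1: 1
image of x: x - 1
image of x^2: x^2 - 2x + 1
image of x^3: x^3 - 3x^2 - 105x - 1
image of x^4: x^4 - 4x^3 - 2010x^2 - 4x + 9
image of x^5: x^5 - 5x^4 - 55214x^3 - 10x^2 - 75x - 1
each image's coordinates form column j of the matrix


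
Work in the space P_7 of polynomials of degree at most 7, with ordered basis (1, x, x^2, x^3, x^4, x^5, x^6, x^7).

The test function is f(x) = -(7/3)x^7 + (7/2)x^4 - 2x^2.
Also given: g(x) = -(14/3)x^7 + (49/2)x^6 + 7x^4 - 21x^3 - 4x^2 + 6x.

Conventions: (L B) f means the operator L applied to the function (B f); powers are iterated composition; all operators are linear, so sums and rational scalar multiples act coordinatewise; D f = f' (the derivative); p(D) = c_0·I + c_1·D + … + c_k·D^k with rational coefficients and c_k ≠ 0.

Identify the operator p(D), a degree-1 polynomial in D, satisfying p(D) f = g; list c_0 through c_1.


c_0 = 2, c_1 = -3/2

D^0 f = -(7/3)x^7 + (7/2)x^4 - 2x^2
D^1 f = -(49/3)x^6 + 14x^3 - 4x
matching coefficients of g against c_0 f + c_1 Df + … from the top degree down determines the c_i
solution: c_0 = 2, c_1 = -3/2


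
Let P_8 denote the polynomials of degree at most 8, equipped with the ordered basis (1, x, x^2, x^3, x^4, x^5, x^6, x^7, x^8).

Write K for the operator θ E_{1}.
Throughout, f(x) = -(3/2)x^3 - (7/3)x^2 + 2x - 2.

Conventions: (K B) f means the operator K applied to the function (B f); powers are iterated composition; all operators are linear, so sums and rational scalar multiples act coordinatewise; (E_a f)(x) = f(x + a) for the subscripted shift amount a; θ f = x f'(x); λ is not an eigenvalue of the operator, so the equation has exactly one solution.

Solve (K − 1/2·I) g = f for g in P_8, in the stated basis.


the result is g(x) = -(3/5)x^3 + (38/45)x^2 + (38/9)x + 4

write g with unknown coordinates in the stated basis and equate coefficients in (K − 1/2·I) g = f
solving from the highest basis element down gives g = -(3/5)x^3 + (38/45)x^2 + (38/9)x + 4
check: K g = -(9/5)x^3 - (86/45)x^2 + (37/9)x
so K g − 1/2·g = -(3/2)x^3 - (7/3)x^2 + 2x - 2 = f ✓


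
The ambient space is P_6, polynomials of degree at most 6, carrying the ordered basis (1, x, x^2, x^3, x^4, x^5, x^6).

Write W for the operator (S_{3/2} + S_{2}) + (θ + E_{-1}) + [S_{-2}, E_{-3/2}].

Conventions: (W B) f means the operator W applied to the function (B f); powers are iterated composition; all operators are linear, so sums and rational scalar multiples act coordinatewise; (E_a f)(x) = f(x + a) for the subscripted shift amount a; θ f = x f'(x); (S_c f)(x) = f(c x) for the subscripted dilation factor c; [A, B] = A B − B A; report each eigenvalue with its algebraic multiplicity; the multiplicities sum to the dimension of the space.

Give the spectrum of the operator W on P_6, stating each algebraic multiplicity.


λ = 3 (multiplicity 1), λ = 11/2 (multiplicity 1), λ = 37/4 (multiplicity 1), λ = 123/8 (multiplicity 1), λ = 417/16 (multiplicity 1), λ = 1459/32 (multiplicity 1), λ = 5273/64 (multiplicity 1)

image of 1: 3
image of x: (11/2)x - 11/2
image of x^2: (37/4)x^2 + 16x - 23/4
image of x^3: (123/8)x^3 - 57x^2 + (87/2)x - 251/8
image of x^4: (417/16)x^4 + 140x^3 - 156x^2 + 239x - 1199/16
image of x^5: (1459/32)x^5 - 365x^4 + 550x^3 - 1225x^2 + (6115/8)x - 8051/32
image of x^6: (5273/64)x^6 + 858x^5 - 1605x^4 + 4840x^3 - (18165/4)x^2 + (24009/8)x - 45863/64
the matrix is upper triangular; its diagonal is (3, 11/2, 37/4, 123/8, 417/16, 1459/32, 5273/64)
for a triangular matrix the eigenvalues are the diagonal entries, with algebraic multiplicity their repetition count


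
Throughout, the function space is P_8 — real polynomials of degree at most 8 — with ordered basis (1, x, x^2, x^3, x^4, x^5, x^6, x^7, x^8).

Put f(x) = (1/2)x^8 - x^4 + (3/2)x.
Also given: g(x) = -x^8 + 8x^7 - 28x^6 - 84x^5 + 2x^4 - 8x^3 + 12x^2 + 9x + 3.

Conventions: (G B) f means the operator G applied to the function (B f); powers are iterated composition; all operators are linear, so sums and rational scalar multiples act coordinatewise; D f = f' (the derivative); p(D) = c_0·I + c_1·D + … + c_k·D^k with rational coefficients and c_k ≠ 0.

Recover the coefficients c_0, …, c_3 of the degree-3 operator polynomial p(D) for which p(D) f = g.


p(D) = -2·I + 2·D − D^2 − (1/2)·D^3, i.e. c_0 = -2, c_1 = 2, c_2 = -1, c_3 = -1/2

D^0 f = (1/2)x^8 - x^4 + (3/2)x
D^1 f = 4x^7 - 4x^3 + 3/2
D^2 f = 28x^6 - 12x^2
D^3 f = 168x^5 - 24x
matching coefficients of g against c_0 f + c_1 Df + … from the top degree down determines the c_i
solution: c_0 = -2, c_1 = 2, c_2 = -1, c_3 = -1/2


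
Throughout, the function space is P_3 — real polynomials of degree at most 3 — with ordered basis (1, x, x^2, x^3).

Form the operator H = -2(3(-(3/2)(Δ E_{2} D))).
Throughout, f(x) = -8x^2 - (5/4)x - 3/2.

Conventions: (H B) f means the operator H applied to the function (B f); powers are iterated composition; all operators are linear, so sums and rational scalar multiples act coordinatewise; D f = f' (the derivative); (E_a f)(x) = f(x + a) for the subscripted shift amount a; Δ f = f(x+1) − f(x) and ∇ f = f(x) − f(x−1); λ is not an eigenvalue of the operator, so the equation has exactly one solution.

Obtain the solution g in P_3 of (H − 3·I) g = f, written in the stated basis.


write g with unknown coordinates in the stated basis and equate coefficients in (H − 3·I) g = f
solving from the highest basis element down gives g = (8/3)x^2 + (5/12)x + 33/2
check: H g = 48
so H g − 3·g = -8x^2 - (5/4)x - 3/2 = f ✓

the result is g(x) = (8/3)x^2 + (5/12)x + 33/2
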